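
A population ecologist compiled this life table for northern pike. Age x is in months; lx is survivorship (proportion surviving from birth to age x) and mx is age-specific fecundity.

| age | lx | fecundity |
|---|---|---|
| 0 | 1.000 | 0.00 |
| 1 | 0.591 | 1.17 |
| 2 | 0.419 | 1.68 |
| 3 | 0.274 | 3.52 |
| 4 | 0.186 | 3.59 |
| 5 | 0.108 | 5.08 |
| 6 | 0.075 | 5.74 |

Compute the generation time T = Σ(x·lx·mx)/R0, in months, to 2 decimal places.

lx·mx: 0, 0.69147, 0.70392, 0.96448, 0.66774, 0.54864, 0.4305 → R0 = 4.00675
x·lx·mx: 0, 0.69147, 1.40784, 2.89344, 2.67096, 2.7432, 2.583 → Σ = 12.98991
T = 12.98991 / 4.00675 = 3.242007… → 3.24

3.24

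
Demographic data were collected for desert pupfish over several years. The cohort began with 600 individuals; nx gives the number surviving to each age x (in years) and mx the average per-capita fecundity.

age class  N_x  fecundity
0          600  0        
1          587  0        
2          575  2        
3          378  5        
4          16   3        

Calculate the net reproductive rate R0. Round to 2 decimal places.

5.15

lx = nx/n0 = nx/600: 1, 0.97833…, 0.95833…, 0.63, 0.02667…
lx·mx by age: 0, 0, 1.916667…, 3.15, 0.08…
R0 = Σ lx·mx = 5.146667… → 5.15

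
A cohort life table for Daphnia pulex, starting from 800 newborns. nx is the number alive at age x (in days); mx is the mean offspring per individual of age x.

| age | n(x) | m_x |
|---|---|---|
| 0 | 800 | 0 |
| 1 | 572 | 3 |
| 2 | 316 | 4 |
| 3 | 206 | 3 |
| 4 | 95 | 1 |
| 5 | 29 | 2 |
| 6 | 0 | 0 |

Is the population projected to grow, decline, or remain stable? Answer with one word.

lx = nx/n0 = nx/800: 1, 0.715, 0.395, 0.2575, 0.11875, 0.03625, 0
R0 = Σ lx·mx = 0 + 2.145 + 1.58 + 0.7725 + 0.11875 + 0.0725 + 0 = 4.68875
R0 > 1, so the population is growing.

growing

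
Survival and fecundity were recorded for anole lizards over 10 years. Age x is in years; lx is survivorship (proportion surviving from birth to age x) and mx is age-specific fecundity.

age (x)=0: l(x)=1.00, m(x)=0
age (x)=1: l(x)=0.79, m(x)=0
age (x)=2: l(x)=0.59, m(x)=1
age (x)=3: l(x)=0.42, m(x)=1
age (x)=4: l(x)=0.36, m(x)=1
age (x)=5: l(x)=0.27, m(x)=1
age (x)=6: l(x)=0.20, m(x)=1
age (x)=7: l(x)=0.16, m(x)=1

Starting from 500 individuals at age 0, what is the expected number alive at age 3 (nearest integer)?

210

Expected survivors = N0 · l_3 = 500 × 0.42 = 210 → 210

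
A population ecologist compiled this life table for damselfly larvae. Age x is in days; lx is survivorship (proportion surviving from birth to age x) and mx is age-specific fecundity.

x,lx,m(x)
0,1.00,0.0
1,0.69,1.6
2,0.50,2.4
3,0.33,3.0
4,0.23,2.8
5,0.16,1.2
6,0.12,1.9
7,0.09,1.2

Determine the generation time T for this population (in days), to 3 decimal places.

lx·mx: 0, 1.104, 1.2, 0.99, 0.644, 0.192, 0.228, 0.108 → R0 = 4.466
x·lx·mx: 0, 1.104, 2.4, 2.97, 2.576, 0.96, 1.368, 0.756 → Σ = 12.134
T = 12.134 / 4.466 = 2.716973… → 2.717

2.717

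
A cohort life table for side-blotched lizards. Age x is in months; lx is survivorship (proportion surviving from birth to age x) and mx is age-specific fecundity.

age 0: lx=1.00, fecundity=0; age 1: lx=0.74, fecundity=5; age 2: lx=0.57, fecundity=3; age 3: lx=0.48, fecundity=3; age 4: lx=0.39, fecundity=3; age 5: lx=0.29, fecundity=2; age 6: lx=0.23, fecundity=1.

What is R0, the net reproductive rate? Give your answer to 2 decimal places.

8.83

lx·mx by age: 0, 3.7, 1.71, 1.44, 1.17, 0.58, 0.23
R0 = Σ lx·mx = 8.83 → 8.83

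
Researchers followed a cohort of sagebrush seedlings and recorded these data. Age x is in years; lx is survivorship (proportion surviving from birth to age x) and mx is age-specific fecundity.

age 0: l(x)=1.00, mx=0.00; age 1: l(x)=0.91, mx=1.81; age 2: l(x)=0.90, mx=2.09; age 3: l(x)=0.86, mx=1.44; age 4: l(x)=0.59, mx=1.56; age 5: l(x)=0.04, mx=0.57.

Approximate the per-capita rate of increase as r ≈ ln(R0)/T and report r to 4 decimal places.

R0 = Σ lx·mx = 0 + 1.6471 + 1.881 + 1.2384 + 0.9204 + 0.0228 = 5.7097
Σ x·lx·mx = 12.9199; T = 12.9199/5.7097 = 2.2628…
r ≈ ln(R0)/T = ln(5.7097)/2.2628… = 0.769917… → 0.7699

0.7699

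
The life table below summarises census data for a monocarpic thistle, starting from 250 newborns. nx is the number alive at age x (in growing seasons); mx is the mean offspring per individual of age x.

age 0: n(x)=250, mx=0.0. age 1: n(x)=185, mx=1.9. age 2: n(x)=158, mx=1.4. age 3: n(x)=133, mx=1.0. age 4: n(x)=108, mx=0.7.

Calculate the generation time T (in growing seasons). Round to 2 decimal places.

1.91

lx = nx/n0 = nx/250: 1, 0.74, 0.632, 0.532, 0.432
lx·mx: 0, 1.406, 0.8848, 0.532, 0.3024 → R0 = 3.1252
x·lx·mx: 0, 1.406, 1.7696, 1.596, 1.2096 → Σ = 5.9812
T = 5.9812 / 3.1252 = 1.913862… → 1.91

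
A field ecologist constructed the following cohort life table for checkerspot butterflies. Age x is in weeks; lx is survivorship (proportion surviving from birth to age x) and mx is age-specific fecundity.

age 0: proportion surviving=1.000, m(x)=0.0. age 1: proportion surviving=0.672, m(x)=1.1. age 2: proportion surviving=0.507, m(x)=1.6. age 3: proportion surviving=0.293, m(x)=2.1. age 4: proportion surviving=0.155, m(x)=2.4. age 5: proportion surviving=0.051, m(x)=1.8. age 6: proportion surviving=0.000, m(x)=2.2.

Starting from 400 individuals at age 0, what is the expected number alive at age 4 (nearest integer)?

62

Expected survivors = N0 · l_4 = 400 × 0.155 = 62 → 62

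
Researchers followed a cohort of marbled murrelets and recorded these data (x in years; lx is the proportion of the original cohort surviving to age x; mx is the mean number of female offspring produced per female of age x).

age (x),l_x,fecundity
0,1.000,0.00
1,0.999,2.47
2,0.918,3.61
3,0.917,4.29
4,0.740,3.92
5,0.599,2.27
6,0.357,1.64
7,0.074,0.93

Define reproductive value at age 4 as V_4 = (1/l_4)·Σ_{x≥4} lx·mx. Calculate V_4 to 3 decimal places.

6.642

lx·mx for x ≥ 4: 2.9008, 1.35973, 0.58548, 0.06882 → sum = 4.91483
V_4 = 4.91483 / l_4 = 4.91483 / 0.74 = 6.641662… → 6.642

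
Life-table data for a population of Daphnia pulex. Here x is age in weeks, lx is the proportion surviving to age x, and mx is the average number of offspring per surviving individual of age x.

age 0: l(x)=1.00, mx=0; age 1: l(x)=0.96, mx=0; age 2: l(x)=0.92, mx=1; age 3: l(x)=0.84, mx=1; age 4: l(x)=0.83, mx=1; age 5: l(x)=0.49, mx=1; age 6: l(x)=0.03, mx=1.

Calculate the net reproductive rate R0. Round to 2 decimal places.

3.11

lx·mx by age: 0, 0, 0.92, 0.84, 0.83, 0.49, 0.03
R0 = Σ lx·mx = 3.11 → 3.11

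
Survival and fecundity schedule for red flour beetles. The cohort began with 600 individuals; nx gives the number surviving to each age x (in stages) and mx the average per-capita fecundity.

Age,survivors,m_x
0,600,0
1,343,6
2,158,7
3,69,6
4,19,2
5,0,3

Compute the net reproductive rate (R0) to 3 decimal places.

6.027

lx = nx/n0 = nx/600: 1, 0.57167…, 0.26333…, 0.115, 0.03167…, 0
lx·mx by age: 0, 3.43…, 1.843333…, 0.69, 0.063333…, 0
R0 = Σ lx·mx = 6.026667… → 6.027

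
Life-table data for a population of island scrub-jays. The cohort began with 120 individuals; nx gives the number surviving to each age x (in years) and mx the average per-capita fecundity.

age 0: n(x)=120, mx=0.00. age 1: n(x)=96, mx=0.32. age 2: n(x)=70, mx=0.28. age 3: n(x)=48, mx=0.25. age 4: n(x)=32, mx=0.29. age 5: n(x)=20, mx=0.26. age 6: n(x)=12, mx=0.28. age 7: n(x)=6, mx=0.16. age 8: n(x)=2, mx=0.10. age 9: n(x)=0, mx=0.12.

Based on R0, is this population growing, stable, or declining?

lx = nx/n0 = nx/120: 1, 0.8, 0.58333…, 0.4, 0.26667…, 0.16667…, 0.1, 0.05, 0.01667…, 0
R0 = Σ lx·mx = 0 + 0.256 + 0.163333… + 0.1 + 0.077333… + 0.043333… + 0.028 + 0.008 + 0.001667… + 0 = 0.677667…
R0 < 1, so the population is declining.

declining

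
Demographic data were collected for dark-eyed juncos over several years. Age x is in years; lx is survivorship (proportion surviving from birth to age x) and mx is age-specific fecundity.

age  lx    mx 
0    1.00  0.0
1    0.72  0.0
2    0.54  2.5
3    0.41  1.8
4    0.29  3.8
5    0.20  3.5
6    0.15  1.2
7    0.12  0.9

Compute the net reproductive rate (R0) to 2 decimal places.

4.18

lx·mx by age: 0, 0, 1.35, 0.738, 1.102, 0.7, 0.18, 0.108
R0 = Σ lx·mx = 4.178 → 4.18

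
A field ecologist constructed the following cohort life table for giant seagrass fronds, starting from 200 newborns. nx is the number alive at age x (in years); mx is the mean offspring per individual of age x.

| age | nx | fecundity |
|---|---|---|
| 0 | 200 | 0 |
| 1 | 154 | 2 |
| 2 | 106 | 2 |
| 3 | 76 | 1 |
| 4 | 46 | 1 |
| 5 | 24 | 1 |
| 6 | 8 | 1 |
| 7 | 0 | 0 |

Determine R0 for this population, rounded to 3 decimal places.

3.370

lx = nx/n0 = nx/200: 1, 0.77, 0.53, 0.38, 0.23, 0.12, 0.04, 0
lx·mx by age: 0, 1.54, 1.06, 0.38, 0.23, 0.12, 0.04, 0
R0 = Σ lx·mx = 3.37 → 3.370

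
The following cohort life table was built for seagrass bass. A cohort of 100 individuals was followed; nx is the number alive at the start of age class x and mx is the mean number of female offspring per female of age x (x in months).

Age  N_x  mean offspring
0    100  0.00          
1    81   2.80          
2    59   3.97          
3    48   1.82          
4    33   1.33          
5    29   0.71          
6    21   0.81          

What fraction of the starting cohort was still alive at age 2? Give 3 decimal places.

0.590

l_2 = n_2/n_0 = 59/100 = 0.59 → 0.590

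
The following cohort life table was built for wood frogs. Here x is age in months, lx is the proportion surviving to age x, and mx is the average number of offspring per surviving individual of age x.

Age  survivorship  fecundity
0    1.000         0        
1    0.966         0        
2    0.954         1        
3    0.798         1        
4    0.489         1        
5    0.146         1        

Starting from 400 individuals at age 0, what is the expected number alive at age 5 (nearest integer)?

58

Expected survivors = N0 · l_5 = 400 × 0.146 = 58.4 → 58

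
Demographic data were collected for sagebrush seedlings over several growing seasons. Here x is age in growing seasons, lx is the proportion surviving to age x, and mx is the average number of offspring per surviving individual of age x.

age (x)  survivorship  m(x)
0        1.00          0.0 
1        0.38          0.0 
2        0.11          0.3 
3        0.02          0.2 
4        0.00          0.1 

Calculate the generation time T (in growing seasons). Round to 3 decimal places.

lx·mx: 0, 0, 0.033, 0.004, 0 → R0 = 0.037
x·lx·mx: 0, 0, 0.066, 0.012, 0 → Σ = 0.078
T = 0.078 / 0.037 = 2.108108… → 2.108

2.108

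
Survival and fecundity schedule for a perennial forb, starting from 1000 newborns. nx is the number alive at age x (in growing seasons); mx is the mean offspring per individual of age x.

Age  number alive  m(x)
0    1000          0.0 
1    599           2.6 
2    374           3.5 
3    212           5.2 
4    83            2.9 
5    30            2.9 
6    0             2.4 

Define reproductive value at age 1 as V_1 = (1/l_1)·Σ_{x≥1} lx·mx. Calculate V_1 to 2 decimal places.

lx = nx/n0 = nx/1000: 1, 0.599, 0.374, 0.212, 0.083, 0.03, 0
lx·mx for x ≥ 1: 1.5574, 1.309, 1.1024, 0.2407, 0.087, 0 → sum = 4.2965
V_1 = 4.2965 / l_1 = 4.2965 / 0.599 = 7.172788… → 7.17

7.17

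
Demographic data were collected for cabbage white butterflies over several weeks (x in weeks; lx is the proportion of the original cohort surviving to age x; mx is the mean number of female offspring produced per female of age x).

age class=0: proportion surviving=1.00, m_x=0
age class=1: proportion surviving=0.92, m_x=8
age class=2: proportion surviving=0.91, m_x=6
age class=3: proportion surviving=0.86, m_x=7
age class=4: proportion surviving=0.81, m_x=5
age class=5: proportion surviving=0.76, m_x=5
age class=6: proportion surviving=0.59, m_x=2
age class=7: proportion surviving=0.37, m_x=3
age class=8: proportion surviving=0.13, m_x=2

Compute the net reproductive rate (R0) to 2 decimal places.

29.24

lx·mx by age: 0, 7.36, 5.46, 6.02, 4.05, 3.8, 1.18, 1.11, 0.26
R0 = Σ lx·mx = 29.24 → 29.24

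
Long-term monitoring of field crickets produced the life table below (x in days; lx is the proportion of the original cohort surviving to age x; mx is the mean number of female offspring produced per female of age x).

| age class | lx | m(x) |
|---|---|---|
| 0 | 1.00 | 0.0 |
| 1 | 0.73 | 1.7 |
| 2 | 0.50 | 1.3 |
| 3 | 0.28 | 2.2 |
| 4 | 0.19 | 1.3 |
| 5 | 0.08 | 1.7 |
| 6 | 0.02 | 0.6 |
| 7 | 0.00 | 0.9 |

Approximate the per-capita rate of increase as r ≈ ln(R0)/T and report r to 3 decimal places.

R0 = Σ lx·mx = 0 + 1.241 + 0.65 + 0.616 + 0.247 + 0.136 + 0.012 + 0 = 2.902
Σ x·lx·mx = 6.129; T = 6.129/2.902 = 2.11199…
r ≈ ln(R0)/T = ln(2.902)/2.11199… = 0.50445… → 0.504

0.504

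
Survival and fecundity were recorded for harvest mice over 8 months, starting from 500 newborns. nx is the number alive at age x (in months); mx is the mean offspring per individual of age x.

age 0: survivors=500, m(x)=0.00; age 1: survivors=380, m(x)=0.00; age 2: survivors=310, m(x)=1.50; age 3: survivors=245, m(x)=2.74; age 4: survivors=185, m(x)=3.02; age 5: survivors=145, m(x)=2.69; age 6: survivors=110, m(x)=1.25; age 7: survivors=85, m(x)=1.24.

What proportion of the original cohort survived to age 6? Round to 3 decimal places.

0.220

l_6 = n_6/n_0 = 110/500 = 0.22 → 0.220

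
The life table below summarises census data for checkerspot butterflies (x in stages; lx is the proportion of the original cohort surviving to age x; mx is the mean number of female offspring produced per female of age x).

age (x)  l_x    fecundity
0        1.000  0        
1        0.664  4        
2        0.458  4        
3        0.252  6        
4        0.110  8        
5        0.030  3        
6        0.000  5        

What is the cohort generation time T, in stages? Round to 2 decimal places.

lx·mx: 0, 2.656, 1.832, 1.512, 0.88, 0.09, 0 → R0 = 6.97
x·lx·mx: 0, 2.656, 3.664, 4.536, 3.52, 0.45, 0 → Σ = 14.826
T = 14.826 / 6.97 = 2.127116… → 2.13

2.13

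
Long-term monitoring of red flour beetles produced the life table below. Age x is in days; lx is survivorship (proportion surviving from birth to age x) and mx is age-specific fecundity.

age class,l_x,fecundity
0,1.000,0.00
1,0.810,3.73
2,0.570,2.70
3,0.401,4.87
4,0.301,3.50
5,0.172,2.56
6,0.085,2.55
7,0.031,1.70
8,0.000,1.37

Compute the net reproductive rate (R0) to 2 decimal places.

8.28

lx·mx by age: 0, 3.0213, 1.539, 1.95287, 1.0535, 0.44032, 0.21675, 0.0527, 0
R0 = Σ lx·mx = 8.27644 → 8.28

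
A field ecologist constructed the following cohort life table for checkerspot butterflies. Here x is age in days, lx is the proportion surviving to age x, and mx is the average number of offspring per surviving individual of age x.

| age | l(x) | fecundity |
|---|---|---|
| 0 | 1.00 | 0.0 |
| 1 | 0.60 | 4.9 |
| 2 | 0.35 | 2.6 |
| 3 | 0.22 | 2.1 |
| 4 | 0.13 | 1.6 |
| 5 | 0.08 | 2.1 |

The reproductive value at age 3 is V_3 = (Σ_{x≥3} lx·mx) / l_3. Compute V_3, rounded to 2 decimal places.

lx·mx for x ≥ 3: 0.462, 0.208, 0.168 → sum = 0.838
V_3 = 0.838 / l_3 = 0.838 / 0.22 = 3.809091… → 3.81

3.81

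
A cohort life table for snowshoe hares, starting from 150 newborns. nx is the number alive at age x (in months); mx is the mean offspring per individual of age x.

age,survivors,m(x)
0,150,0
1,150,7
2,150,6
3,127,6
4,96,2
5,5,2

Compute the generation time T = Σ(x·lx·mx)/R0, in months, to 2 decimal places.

2.04

lx = nx/n0 = nx/150: 1, 1, 1, 0.84667…, 0.64, 0.03333…
lx·mx: 0, 7, 6, 5.08…, 1.28, 0.066667… → R0 = 19.426667…
x·lx·mx: 0, 7, 12, 15.24…, 5.12, 0.333333… → Σ = 39.693333…
T = 39.693333… / 19.426667… = 2.04324… → 2.04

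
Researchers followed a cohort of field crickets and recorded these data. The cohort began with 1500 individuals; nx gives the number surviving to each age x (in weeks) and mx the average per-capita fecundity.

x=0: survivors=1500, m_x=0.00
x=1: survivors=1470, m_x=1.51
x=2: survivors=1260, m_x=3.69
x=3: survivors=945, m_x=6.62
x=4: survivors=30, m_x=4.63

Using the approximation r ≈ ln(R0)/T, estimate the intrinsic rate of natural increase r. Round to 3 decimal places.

0.937

lx = nx/n0 = nx/1500: 1, 0.98, 0.84, 0.63, 0.02
R0 = Σ lx·mx = 0 + 1.4798 + 3.0996 + 4.1706 + 0.0926 = 8.8426
Σ x·lx·mx = 20.5612; T = 20.5612/8.8426 = 2.32524…
r ≈ ln(R0)/T = ln(8.8426)/2.32524… = 0.93736… → 0.937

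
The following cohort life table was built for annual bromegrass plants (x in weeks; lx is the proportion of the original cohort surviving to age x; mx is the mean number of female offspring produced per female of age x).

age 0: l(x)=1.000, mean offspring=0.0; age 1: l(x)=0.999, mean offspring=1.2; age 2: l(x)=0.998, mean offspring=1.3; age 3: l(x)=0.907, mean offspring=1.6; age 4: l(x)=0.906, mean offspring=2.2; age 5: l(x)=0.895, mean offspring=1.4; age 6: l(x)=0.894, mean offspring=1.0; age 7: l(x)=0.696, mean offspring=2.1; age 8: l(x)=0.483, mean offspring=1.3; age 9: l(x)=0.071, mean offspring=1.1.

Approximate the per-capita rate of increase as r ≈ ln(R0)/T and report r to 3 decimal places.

R0 = Σ lx·mx = 0 + 1.1988 + 1.2974 + 1.4512 + 1.9932 + 1.253 + 0.894 + 1.4616 + 0.6279 + 0.0781 = 10.2552
Σ x·lx·mx = 43.7063; T = 43.7063/10.2552 = 4.26187…
r ≈ ln(R0)/T = ln(10.2552)/4.26187… = 0.54619… → 0.546

0.546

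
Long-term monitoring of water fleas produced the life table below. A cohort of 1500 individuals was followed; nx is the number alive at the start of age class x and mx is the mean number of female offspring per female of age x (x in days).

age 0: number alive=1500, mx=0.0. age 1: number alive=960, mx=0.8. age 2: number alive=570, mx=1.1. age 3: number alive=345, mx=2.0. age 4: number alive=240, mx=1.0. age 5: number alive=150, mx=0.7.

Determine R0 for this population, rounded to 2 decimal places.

lx = nx/n0 = nx/1500: 1, 0.64, 0.38, 0.23, 0.16, 0.1
lx·mx by age: 0, 0.512, 0.418, 0.46, 0.16, 0.07
R0 = Σ lx·mx = 1.62 → 1.62

1.62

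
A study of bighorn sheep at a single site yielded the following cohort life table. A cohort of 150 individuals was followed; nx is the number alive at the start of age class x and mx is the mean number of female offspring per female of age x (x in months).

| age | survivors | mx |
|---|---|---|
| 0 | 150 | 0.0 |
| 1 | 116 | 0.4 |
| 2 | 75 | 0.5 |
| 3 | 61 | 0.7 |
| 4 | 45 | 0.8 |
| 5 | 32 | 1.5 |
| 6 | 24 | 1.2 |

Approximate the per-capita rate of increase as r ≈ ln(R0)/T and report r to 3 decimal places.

0.139

lx = nx/n0 = nx/150: 1, 0.77333…, 0.5, 0.40667…, 0.3, 0.21333…, 0.16
R0 = Σ lx·mx = 0 + 0.30933… + 0.25 + 0.28467… + 0.24 + 0.32… + 0.192 = 1.596…
Σ x·lx·mx = 5.375333…; T = 5.375333…/1.596… = 3.368…
r ≈ ln(R0)/T = ln(1.596…)/3.368… = 0.13881… → 0.139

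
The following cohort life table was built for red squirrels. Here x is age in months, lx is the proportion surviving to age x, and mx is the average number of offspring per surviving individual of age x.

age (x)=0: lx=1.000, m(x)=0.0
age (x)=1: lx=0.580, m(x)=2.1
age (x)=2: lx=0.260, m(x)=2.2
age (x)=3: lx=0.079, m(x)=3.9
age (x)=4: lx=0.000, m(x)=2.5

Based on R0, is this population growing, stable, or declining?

R0 = Σ lx·mx = 0 + 1.218 + 0.572 + 0.3081 + 0 = 2.0981
R0 > 1, so the population is growing.

growing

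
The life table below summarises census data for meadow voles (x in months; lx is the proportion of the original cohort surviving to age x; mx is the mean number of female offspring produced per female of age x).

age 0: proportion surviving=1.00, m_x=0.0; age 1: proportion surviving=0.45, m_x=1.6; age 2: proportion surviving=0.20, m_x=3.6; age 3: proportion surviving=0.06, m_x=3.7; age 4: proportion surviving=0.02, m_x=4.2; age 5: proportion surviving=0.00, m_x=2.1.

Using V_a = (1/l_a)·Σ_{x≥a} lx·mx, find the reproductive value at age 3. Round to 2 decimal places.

lx·mx for x ≥ 3: 0.222, 0.084, 0 → sum = 0.306
V_3 = 0.306 / l_3 = 0.306 / 0.06 = 5.1 → 5.10

5.10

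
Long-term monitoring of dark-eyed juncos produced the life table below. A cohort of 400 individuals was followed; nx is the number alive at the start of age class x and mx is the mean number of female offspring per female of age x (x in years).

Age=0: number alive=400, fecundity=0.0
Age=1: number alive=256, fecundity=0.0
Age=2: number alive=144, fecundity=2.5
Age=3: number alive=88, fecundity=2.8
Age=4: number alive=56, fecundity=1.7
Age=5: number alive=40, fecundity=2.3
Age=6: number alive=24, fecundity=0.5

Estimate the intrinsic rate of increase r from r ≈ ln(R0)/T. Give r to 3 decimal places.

lx = nx/n0 = nx/400: 1, 0.64, 0.36, 0.22, 0.14, 0.1, 0.06
R0 = Σ lx·mx = 0 + 0 + 0.9 + 0.616 + 0.238 + 0.23 + 0.03 = 2.014
Σ x·lx·mx = 5.93; T = 5.93/2.014 = 2.94439…
r ≈ ln(R0)/T = ln(2.014)/2.94439… = 0.23778… → 0.238

0.238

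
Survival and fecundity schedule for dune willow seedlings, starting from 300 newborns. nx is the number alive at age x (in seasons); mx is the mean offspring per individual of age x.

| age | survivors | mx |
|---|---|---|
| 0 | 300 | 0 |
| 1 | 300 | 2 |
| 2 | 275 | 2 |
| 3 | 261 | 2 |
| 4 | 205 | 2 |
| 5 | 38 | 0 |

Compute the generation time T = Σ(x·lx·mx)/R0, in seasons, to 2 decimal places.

2.36

lx = nx/n0 = nx/300: 1, 1, 0.91667…, 0.87, 0.68333…, 0.12667…
lx·mx: 0, 2, 1.833333…, 1.74, 1.366667…, 0 → R0 = 6.94…
x·lx·mx: 0, 2, 3.666667…, 5.22, 5.466667…, 0 → Σ = 16.353333…
T = 16.353333… / 6.94… = 2.356388… → 2.36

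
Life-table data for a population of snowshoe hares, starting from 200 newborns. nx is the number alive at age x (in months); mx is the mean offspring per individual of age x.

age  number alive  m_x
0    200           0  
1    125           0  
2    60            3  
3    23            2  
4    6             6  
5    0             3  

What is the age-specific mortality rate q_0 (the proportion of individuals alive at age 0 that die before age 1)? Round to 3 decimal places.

lx = nx/n0 = nx/200: 1, 0.625, 0.3, 0.115, 0.03, 0
q_0 = (l_0 − l_1) / l_0 = (1 − 0.625) / 1
     = 0.375 / 1 = 0.375 → 0.375

0.375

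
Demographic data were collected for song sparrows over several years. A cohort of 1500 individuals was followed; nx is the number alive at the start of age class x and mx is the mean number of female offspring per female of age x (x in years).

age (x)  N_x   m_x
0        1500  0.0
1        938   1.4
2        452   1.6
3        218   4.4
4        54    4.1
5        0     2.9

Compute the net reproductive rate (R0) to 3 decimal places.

2.145

lx = nx/n0 = nx/1500: 1, 0.62533…, 0.30133…, 0.14533…, 0.036, 0
lx·mx by age: 0, 0.875467…, 0.482133…, 0.639467…, 0.1476, 0
R0 = Σ lx·mx = 2.144667… → 2.145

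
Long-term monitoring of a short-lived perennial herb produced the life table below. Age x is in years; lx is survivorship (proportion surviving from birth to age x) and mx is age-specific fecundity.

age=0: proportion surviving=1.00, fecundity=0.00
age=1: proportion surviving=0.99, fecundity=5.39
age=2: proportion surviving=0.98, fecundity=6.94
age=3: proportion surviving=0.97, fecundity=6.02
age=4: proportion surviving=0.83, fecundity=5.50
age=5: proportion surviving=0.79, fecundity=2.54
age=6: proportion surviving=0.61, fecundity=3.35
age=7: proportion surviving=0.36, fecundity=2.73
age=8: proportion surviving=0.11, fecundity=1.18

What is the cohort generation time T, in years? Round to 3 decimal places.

3.066

lx·mx: 0, 5.3361, 6.8012, 5.8394, 4.565, 2.0066, 2.0435, 0.9828, 0.1298 → R0 = 27.7044
x·lx·mx: 0, 5.3361, 13.6024, 17.5182, 18.26, 10.033, 12.261, 6.8796, 1.0384 → Σ = 84.9287
T = 84.9287 / 27.7044 = 3.065531… → 3.066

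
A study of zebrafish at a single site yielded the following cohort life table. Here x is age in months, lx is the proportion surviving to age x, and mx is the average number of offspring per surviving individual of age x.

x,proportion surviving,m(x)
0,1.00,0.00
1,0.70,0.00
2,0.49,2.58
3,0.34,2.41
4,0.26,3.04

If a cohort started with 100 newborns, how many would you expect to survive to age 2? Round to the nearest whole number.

Expected survivors = N0 · l_2 = 100 × 0.49 = 49 → 49

49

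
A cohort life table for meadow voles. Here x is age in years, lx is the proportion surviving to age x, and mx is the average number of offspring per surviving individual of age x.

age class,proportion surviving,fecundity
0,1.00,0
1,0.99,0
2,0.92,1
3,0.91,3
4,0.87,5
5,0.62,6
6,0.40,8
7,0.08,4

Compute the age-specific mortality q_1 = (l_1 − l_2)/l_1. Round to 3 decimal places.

0.071

q_1 = (l_1 − l_2) / l_1 = (0.99 − 0.92) / 0.99
     = 0.07 / 0.99 = 0.070707… → 0.071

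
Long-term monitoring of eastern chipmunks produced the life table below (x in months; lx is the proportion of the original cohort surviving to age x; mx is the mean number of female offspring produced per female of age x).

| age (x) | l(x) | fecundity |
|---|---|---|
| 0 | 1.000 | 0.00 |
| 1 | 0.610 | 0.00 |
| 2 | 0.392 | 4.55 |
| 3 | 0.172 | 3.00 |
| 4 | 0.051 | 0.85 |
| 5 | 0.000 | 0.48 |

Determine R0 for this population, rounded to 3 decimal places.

2.343

lx·mx by age: 0, 0, 1.7836, 0.516, 0.04335, 0
R0 = Σ lx·mx = 2.34295 → 2.343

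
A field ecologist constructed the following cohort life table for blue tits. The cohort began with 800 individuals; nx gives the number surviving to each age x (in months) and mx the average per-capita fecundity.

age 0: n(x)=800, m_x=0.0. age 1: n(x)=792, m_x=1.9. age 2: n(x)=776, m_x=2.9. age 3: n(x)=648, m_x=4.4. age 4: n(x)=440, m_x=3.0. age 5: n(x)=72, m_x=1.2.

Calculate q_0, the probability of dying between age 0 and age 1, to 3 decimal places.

lx = nx/n0 = nx/800: 1, 0.99, 0.97, 0.81, 0.55, 0.09
q_0 = (l_0 − l_1) / l_0 = (1 − 0.99) / 1
     = 0.01 / 1 = 0.01 → 0.010

0.010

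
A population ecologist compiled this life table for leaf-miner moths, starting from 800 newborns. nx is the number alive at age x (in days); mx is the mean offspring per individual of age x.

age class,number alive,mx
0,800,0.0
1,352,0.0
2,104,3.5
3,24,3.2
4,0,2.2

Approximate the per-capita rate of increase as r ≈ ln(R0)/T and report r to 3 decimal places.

lx = nx/n0 = nx/800: 1, 0.44, 0.13, 0.03, 0
R0 = Σ lx·mx = 0 + 0 + 0.455 + 0.096 + 0 = 0.551
Σ x·lx·mx = 1.198; T = 1.198/0.551 = 2.17423…
r ≈ ln(R0)/T = ln(0.551)/2.17423… = -0.27413… → -0.274

-0.274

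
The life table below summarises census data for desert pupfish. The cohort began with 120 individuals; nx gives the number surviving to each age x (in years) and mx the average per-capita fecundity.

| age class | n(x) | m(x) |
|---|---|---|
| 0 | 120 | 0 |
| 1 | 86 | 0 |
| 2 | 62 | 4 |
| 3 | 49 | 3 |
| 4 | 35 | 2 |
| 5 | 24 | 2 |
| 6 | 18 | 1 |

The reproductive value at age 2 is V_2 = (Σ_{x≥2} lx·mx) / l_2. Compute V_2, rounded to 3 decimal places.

8.565

lx = nx/n0 = nx/120: 1, 0.71667…, 0.51667…, 0.40833…, 0.29167…, 0.2, 0.15
lx·mx for x ≥ 2: 2.066667…, 1.225…, 0.583333…, 0.4, 0.15 → sum = 4.425…
V_2 = 4.425… / l_2 = 4.425… / 0.516667… = 8.564516… → 8.565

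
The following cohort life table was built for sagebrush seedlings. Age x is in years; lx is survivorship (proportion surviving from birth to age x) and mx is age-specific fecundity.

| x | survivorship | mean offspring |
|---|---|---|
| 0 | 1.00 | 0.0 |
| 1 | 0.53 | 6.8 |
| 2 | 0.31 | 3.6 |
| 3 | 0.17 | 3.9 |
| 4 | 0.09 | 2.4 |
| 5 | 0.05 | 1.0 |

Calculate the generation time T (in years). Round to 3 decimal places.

1.582

lx·mx: 0, 3.604, 1.116, 0.663, 0.216, 0.05 → R0 = 5.649
x·lx·mx: 0, 3.604, 2.232, 1.989, 0.864, 0.25 → Σ = 8.939
T = 8.939 / 5.649 = 1.582404… → 1.582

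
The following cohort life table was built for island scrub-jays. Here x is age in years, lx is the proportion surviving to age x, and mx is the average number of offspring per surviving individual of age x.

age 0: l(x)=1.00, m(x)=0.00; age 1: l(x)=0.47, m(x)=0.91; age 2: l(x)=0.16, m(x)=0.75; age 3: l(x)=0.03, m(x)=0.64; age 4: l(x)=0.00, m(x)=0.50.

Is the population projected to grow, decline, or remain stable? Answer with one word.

R0 = Σ lx·mx = 0 + 0.4277 + 0.12 + 0.0192 + 0 = 0.5669
R0 < 1, so the population is declining.

declining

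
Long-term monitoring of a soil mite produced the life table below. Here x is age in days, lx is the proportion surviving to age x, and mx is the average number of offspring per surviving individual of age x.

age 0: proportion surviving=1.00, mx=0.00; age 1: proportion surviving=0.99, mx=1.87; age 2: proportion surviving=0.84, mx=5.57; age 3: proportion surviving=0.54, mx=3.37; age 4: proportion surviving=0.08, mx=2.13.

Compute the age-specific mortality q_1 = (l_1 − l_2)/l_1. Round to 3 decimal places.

q_1 = (l_1 − l_2) / l_1 = (0.99 − 0.84) / 0.99
     = 0.15 / 0.99 = 0.151515… → 0.152

0.152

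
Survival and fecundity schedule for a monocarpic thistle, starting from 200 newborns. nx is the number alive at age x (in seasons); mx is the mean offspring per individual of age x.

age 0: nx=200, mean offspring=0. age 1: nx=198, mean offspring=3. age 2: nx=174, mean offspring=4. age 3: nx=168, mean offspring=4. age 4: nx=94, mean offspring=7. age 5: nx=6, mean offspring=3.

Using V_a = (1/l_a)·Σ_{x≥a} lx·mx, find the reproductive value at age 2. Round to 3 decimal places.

lx = nx/n0 = nx/200: 1, 0.99, 0.87, 0.84, 0.47, 0.03
lx·mx for x ≥ 2: 3.48, 3.36, 3.29, 0.09 → sum = 10.22
V_2 = 10.22 / l_2 = 10.22 / 0.87 = 11.747126… → 11.747

11.747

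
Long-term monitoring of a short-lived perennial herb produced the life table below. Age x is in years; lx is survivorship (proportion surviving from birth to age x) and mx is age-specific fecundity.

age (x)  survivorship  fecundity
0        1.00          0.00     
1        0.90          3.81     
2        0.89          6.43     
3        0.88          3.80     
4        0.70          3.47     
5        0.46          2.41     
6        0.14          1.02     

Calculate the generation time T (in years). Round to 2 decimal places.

lx·mx: 0, 3.429, 5.7227, 3.344, 2.429, 1.1086, 0.1428 → R0 = 16.1761
x·lx·mx: 0, 3.429, 11.4454, 10.032, 9.716, 5.543, 0.8568 → Σ = 41.0222
T = 41.0222 / 16.1761 = 2.535976… → 2.54

2.54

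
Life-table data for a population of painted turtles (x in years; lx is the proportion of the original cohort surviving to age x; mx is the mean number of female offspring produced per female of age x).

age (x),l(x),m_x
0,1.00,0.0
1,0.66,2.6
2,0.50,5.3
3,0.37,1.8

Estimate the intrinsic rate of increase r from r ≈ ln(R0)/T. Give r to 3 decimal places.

0.902

R0 = Σ lx·mx = 0 + 1.716 + 2.65 + 0.666 = 5.032
Σ x·lx·mx = 9.014; T = 9.014/5.032 = 1.79134…
r ≈ ln(R0)/T = ln(5.032)/1.79134… = 0.90202… → 0.902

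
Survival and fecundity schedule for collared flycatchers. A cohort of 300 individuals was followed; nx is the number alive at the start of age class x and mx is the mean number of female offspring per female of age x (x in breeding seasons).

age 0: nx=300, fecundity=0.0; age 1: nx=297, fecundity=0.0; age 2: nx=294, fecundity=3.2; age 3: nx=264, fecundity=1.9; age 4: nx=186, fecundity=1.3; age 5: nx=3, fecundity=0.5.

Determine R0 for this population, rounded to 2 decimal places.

5.62

lx = nx/n0 = nx/300: 1, 0.99, 0.98, 0.88, 0.62, 0.01
lx·mx by age: 0, 0, 3.136, 1.672, 0.806, 0.005
R0 = Σ lx·mx = 5.619 → 5.62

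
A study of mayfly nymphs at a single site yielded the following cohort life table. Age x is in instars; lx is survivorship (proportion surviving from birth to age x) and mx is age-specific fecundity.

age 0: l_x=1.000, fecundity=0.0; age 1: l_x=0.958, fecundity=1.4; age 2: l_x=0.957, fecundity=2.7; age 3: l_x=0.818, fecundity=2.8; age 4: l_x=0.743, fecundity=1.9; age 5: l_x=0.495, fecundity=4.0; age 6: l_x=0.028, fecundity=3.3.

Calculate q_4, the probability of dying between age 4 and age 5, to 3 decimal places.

q_4 = (l_4 − l_5) / l_4 = (0.743 − 0.495) / 0.743
     = 0.248 / 0.743 = 0.333782… → 0.334

0.334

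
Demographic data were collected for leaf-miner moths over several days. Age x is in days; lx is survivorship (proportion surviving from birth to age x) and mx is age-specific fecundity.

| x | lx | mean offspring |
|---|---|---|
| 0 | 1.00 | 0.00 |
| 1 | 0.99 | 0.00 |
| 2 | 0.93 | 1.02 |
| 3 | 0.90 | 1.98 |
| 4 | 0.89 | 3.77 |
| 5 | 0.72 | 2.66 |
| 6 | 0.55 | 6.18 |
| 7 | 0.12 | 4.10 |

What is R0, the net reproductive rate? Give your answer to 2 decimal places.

11.89

lx·mx by age: 0, 0, 0.9486, 1.782, 3.3553, 1.9152, 3.399, 0.492
R0 = Σ lx·mx = 11.8921 → 11.89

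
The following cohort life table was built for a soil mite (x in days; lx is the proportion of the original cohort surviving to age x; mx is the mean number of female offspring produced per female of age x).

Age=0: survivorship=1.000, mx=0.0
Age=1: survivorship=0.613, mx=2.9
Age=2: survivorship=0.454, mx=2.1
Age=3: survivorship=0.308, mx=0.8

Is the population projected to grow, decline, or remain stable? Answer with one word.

R0 = Σ lx·mx = 0 + 1.7777 + 0.9534 + 0.2464 = 2.9775
R0 > 1, so the population is growing.

growing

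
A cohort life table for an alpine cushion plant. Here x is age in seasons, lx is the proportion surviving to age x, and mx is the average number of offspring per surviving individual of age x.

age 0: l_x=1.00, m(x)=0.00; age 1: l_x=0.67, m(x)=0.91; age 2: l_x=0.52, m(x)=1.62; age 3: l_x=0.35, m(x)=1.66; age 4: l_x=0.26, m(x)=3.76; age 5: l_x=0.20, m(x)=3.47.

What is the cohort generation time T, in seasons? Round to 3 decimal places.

3.082

lx·mx: 0, 0.6097, 0.8424, 0.581, 0.9776, 0.694 → R0 = 3.7047
x·lx·mx: 0, 0.6097, 1.6848, 1.743, 3.9104, 3.47 → Σ = 11.4179
T = 11.4179 / 3.7047 = 3.082004… → 3.082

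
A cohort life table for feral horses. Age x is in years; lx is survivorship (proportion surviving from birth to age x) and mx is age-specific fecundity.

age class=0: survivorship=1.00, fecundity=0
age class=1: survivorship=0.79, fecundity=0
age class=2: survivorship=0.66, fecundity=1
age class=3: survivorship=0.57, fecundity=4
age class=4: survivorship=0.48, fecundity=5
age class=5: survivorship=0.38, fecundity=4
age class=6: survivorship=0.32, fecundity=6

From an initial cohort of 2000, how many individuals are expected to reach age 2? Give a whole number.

Expected survivors = N0 · l_2 = 2000 × 0.66 = 1320 → 1320

1320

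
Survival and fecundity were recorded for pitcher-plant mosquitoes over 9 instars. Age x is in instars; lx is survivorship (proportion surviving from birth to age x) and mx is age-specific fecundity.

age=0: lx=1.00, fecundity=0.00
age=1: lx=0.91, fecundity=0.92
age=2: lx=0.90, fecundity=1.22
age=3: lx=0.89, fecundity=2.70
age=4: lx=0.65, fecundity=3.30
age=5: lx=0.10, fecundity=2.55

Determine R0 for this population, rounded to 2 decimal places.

6.74

lx·mx by age: 0, 0.8372, 1.098, 2.403, 2.145, 0.255
R0 = Σ lx·mx = 6.7382 → 6.74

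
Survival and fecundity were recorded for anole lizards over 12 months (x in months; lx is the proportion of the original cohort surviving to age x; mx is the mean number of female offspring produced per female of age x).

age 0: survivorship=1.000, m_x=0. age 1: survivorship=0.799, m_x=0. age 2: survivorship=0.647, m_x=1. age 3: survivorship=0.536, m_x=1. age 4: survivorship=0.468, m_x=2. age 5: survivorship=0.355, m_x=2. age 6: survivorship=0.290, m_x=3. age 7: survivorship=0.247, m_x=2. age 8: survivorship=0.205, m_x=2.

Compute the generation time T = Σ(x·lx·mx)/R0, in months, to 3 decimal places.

4.813

lx·mx: 0, 0, 0.647, 0.536, 0.936, 0.71, 0.87, 0.494, 0.41 → R0 = 4.603
x·lx·mx: 0, 0, 1.294, 1.608, 3.744, 3.55, 5.22, 3.458, 3.28 → Σ = 22.154
T = 22.154 / 4.603 = 4.812948… → 4.813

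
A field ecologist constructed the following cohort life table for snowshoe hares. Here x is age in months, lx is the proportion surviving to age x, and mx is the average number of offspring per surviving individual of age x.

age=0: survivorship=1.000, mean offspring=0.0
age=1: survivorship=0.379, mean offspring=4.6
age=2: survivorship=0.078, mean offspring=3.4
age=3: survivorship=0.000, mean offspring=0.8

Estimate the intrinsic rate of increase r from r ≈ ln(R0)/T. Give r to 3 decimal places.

R0 = Σ lx·mx = 0 + 1.7434 + 0.2652 + 0 = 2.0086
Σ x·lx·mx = 2.2738; T = 2.2738/2.0086 = 1.13203…
r ≈ ln(R0)/T = ln(2.0086)/1.13203… = 0.61609… → 0.616

0.616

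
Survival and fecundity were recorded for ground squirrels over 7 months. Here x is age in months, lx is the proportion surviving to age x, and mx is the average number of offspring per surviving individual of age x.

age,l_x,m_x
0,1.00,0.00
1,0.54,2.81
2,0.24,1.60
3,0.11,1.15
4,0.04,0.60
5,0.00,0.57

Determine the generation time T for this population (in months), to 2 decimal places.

lx·mx: 0, 1.5174, 0.384, 0.1265, 0.024, 0 → R0 = 2.0519
x·lx·mx: 0, 1.5174, 0.768, 0.3795, 0.096, 0 → Σ = 2.7609
T = 2.7609 / 2.0519 = 1.345533… → 1.35

1.35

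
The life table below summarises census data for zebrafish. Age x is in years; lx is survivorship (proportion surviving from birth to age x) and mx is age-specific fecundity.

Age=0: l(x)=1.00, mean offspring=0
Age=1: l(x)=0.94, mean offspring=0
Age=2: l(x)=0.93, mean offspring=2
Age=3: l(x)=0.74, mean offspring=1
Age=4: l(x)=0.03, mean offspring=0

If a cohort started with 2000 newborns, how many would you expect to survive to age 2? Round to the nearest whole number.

1860

Expected survivors = N0 · l_2 = 2000 × 0.93 = 1860 → 1860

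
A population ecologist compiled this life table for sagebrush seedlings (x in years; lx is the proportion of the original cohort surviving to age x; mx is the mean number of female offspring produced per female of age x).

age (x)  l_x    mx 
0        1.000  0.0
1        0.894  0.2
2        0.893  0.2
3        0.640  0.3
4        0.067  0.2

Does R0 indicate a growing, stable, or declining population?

R0 = Σ lx·mx = 0 + 0.1788 + 0.1786 + 0.192 + 0.0134 = 0.5628
R0 < 1, so the population is declining.

declining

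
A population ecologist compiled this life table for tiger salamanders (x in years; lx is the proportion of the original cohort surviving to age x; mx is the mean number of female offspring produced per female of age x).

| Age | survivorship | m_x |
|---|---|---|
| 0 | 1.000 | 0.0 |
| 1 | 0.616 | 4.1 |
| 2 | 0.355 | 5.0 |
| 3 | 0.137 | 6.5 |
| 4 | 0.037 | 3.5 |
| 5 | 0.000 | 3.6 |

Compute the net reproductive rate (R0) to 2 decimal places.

5.32

lx·mx by age: 0, 2.5256, 1.775, 0.8905, 0.1295, 0
R0 = Σ lx·mx = 5.3206 → 5.32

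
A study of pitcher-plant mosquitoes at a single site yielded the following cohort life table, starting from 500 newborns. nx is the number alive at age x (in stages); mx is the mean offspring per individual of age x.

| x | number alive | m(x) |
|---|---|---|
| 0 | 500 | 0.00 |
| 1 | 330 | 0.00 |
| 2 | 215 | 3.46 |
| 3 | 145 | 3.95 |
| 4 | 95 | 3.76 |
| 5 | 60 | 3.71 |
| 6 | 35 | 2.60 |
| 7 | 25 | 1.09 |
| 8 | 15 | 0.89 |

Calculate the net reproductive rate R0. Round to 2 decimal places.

4.06

lx = nx/n0 = nx/500: 1, 0.66, 0.43, 0.29, 0.19, 0.12, 0.07, 0.05, 0.03
lx·mx by age: 0, 0, 1.4878, 1.1455, 0.7144, 0.4452, 0.182, 0.0545, 0.0267
R0 = Σ lx·mx = 4.0561 → 4.06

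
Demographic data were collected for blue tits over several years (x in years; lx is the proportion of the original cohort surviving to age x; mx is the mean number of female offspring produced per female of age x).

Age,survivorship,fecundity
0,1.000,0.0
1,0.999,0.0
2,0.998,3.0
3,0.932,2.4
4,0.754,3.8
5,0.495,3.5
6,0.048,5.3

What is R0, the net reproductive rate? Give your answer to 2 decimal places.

lx·mx by age: 0, 0, 2.994, 2.2368, 2.8652, 1.7325, 0.2544
R0 = Σ lx·mx = 10.0829 → 10.08

10.08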